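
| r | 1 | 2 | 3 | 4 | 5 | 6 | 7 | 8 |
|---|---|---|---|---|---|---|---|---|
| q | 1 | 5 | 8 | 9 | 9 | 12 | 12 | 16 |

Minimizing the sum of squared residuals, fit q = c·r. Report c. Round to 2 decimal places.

The normal equations are: 204·c = 400.
Hence c = 400 / 204 ≈ 1.96078.

c = 1.96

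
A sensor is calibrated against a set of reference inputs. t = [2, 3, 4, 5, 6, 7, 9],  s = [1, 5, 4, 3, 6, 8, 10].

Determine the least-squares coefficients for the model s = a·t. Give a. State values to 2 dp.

a = 1.05

Sums needed: Σt·t = 220.
Moment sums: Σt·s = 230.
a = 230/220 = 1.04545.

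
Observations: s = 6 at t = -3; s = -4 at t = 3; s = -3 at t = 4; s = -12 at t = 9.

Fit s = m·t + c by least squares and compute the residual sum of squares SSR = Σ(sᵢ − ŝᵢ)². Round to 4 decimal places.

Setting ∂/∂m … = 0 gives: 115·m + 13·c = -150;  13·m + 4·c = -13.
(Σt·t = 115, Σt = 13, Σ1 = 4, Σt·s = -150, Σs = -13.)
Δ = 115·4 − 13² = 291.
m = ((-150)·4 − 13·(-13))/291 = -431/291; c = (115·(-13) − 13·(-150))/291 = 455/291.
Residuals: -2/291, -326/291, 132/97, -68/291; SSR = 920/291.

SSR = 3.1615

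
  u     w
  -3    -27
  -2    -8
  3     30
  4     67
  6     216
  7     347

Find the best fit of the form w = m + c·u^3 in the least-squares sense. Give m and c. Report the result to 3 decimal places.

m = 1.072, c = 1.006

The normal equations are: 6·m + 615·c = 625;  615·m + 169923·c = 171568.
Eliminating c: 169923·(row 1) − 615·(row 2) gives 641313·m = 169923·625 − 615·171568 = 687555, so m = 76395/71257.
Then c = (171568 − 615·(76395/71257))/169923 = 215011/213771.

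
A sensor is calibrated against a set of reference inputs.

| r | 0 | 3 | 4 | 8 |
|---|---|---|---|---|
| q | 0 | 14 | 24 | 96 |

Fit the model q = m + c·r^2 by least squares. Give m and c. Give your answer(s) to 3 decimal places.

The normal equations are: 4·m + 89·c = 134;  89·m + 4433·c = 6654.
(Σ1 = 4, Σr^2 = 89, Σr^2·r^2 = 4433, Σq = 134, Σr^2·q = 6654.)
Δ = 4·4433 − 89² = 9811.
m = (134·4433 − 89·6654)/9811 = 1816/9811; c = (4·6654 − 89·134)/9811 = 14690/9811.

m = 0.185, c = 1.497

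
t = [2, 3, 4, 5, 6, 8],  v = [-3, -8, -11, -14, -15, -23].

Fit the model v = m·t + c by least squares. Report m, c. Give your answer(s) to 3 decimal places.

Forming MᵀM = [[154, 28]; [28, 6]] and Mᵀv = [-418, -74]ᵀ gives MᵀM·[m, c]ᵀ = Mᵀv.
Δ = 154·6 − 28² = 140.
m = ((-418)·6 − 28·(-74))/140 = -109/35; c = (154·(-74) − 28·(-418))/140 = 11/5.

m = -3.114, c = 2.200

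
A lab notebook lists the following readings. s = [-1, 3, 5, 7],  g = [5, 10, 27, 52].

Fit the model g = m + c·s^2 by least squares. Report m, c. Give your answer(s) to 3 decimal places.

m = 2.500, c = 1.000

With design matrix X, XᵀX = [[4, 84]; [84, 3108]] and Xᵀg = [94, 3318]ᵀ.
det = 4·3108 − 84² = 5376.
m = (94·3108 − 84·3318)/5376 = 5/2; c = (4·3318 − 84·94)/5376 = 1.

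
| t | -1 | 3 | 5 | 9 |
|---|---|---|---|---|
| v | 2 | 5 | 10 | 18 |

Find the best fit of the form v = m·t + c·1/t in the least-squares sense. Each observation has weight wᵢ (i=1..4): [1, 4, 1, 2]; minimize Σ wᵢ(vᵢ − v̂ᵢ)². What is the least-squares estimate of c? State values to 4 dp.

c = -3.8923

Sums needed: Σwᵢ·t·t = 224, Σwᵢ·t·1/t = 8, Σwᵢ·1/t·1/t = 3056/2025.
Moment sums: Σwᵢ·t·v = 432, Σwᵢ·1/t·v = 32/3.
Normal equations: [[224, 8]; [8, 3056/2025]]·[m, c]ᵀ = [432, 32/3]ᵀ.
Δ = 224·(3056/2025) − 8² = 554944/2025.
m = (432·(3056/2025) − 8·(32/3))/(554944/2025) = 17928/8671; c = (224·(32/3) − 8·432)/(554944/2025) = -33750/8671.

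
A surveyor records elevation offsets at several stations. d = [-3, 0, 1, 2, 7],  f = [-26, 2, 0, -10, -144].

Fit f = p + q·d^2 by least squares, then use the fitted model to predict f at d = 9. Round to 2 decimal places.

f̂ = -239.66

With design matrix A, AᵀA = [[5, 63]; [63, 2499]] and Aᵀf = [-178, -7330]ᵀ.
det = 5·2499 − 63² = 8526.
p = ((-178)·2499 − 63·(-7330))/8526 = 404/203; q = (5·(-7330) − 63·(-178))/8526 = -12718/4263.
At d = 9: f̂ = (404/203)·(1) + (-12718/4263)·(81) = -340558/1421.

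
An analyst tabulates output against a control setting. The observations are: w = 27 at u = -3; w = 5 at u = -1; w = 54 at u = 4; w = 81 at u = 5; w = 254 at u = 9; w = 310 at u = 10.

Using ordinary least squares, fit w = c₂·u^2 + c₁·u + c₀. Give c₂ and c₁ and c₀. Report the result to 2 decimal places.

Sums needed: Σu^2·u^2 = 17524, Σu^2·u = 1890, Σu^2 = 232, Σu·u = 232, Σu = 24, Σ1 = 6.
And Σu^2·w = 54711, Σu·w = 5921, Σw = 731.
MᵀM·[c₂, c₁, c₀]ᵀ = Mᵀw becomes [[17524, 1890, 232]; [1890, 232, 24]; [232, 24, 6]]·[c₂, c₁, c₀]ᵀ = [54711, 5921, 731]ᵀ.
Solving the 3×3 system (Gaussian elimination) gives c₂ = 1070245/356714, c₁ = 290413/356714, c₀ = 915197/356714.

c₂ = 3.00, c₁ = 0.81, c₀ = 2.57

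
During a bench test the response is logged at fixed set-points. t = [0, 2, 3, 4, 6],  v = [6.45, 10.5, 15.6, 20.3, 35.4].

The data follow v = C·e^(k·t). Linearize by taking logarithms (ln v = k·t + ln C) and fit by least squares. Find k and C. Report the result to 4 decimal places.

k = 0.2884, C = 6.3151

Let Y = ln v. Fitting Y = k·t + ln C by least squares:
Over the data: Σt = 15.0000, Σ(t)² = 65.0000, Σln v = 13.5401, Σt·ln v = 46.3873.
Normal system: [[65.0000, 15.0000]; [15.0000, 5]]·[k, ln C]ᵀ = [46.3873, 13.5401]ᵀ.
Solving (det = 100.0000): k = 0.28836, ln C = 1.84294, so C = exp(1.84294) = 6.31508.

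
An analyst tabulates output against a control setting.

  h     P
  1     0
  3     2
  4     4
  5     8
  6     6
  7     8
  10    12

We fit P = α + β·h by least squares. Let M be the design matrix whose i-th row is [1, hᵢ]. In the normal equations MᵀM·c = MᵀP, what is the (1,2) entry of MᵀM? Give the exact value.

Row 1 ↔ basis 1, column 2 ↔ basis h, so (MᵀM)_{1,2} = Σᵢ h = (1)·(1) + (1)·(3) + (1)·(4) + (1)·(5) + (1)·(6) + (1)·(7) + (1)·(10) = 36.

36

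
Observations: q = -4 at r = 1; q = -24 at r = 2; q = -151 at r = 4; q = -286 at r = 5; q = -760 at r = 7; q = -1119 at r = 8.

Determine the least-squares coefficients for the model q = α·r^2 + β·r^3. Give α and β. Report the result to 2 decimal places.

α = -1.46, β = -2.00

Entries of AᵀA: Σr^2·r^2 = 7395, Σr^2·r^3 = 53757, Σr^3·r^3 = 399579.
For Aᵀq: Σr^2·q = -118522, Σr^3·q = -879218.
Normal equations: [[7395, 53757]; [53757, 399579]]·[α, β]ᵀ = [-118522, -879218]ᵀ.
Determinant 7395·399579 − 53757² = 65071656.
α = ((-118522)·399579 − 53757·(-879218))/65071656 = -7898351/5422638; β = (7395·(-879218) − 53757·(-118522))/65071656 = -10869163/5422638.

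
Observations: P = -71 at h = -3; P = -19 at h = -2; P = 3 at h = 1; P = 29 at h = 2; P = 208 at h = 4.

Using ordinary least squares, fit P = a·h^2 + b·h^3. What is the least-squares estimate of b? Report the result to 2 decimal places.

b = 2.98

Sums needed: Σh^2·h^2 = 370, Σh^2·h^3 = 782, Σh^3·h^3 = 4954.
For AᵀP: Σh^2·P = 2732, Σh^3·P = 15616.
So AᵀA·[a, b]ᵀ = AᵀP: [[370, 782]; [782, 4954]]·[a, b]ᵀ = [2732, 15616]ᵀ.
det = 370·4954 − 782² = 1221456.
a = (2732·4954 − 782·15616)/1221456 = 55109/50894; b = (370·15616 − 782·2732)/1221456 = 151729/50894.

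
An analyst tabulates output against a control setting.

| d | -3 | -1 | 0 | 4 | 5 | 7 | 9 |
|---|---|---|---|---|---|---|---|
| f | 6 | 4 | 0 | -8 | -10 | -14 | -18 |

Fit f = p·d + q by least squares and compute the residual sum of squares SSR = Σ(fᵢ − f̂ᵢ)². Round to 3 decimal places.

Normal-equation sums: Σd·d = 181, Σd = 21, Σ1 = 7.
Moment sums: Σd·f = -364, Σf = -40.
Normal equations: [[181, 21]; [21, 7]]·[p, q]ᵀ = [-364, -40]ᵀ.
Eliminating q: 7·(row 1) − 21·(row 2) gives 826·p = 7·(-364) − 21·(-40) = -1708, so p = -122/59.
Then q = ((-40) − 21·(-122/59))/7 = 202/413.
Residuals: -286/413, 596/413, -202/413, -90/413, -62/413, -6/413, 50/413; SSR = 1192/413.

SSR = 2.886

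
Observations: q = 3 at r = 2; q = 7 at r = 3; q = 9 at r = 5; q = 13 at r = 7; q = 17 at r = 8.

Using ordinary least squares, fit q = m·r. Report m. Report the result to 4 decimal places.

Normal-equation sums: Σr·r = 151.
For Xᵀq: Σr·q = 299.
m = 299/151 = 1.98013.

m = 1.9801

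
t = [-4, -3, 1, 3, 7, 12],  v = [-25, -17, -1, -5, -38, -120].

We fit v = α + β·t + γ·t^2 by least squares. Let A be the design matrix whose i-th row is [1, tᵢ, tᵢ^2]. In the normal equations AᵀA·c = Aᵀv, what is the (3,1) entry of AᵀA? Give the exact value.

228

Row 3 ↔ basis t^2, column 1 ↔ basis 1, so (AᵀA)_{3,1} = Σᵢ t^2 = (16)·(1) + (9)·(1) + (1)·(1) + (9)·(1) + (49)·(1) + (144)·(1) = 228.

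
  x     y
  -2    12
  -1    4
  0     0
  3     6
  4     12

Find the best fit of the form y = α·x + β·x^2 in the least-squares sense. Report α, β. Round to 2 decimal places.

Setting ∂/∂α … = 0 gives: 30·α + 82·β = 38;  82·α + 354·β = 298.
Δ = 30·354 − 82² = 3896.
α = (38·354 − 82·298)/3896 = -1373/487; β = (30·298 − 82·38)/3896 = 728/487.

α = -2.82, β = 1.49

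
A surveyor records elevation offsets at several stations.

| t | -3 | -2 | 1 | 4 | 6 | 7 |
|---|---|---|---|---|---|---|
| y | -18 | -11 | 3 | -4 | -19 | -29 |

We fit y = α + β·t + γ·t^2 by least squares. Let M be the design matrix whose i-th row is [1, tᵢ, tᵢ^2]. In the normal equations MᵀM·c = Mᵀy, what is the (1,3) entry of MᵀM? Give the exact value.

115

Row 1 ↔ basis 1, column 3 ↔ basis t^2, so (MᵀM)_{1,3} = Σᵢ t^2 = (1)·(9) + (1)·(4) + (1)·(1) + (1)·(16) + (1)·(36) + (1)·(49) = 115.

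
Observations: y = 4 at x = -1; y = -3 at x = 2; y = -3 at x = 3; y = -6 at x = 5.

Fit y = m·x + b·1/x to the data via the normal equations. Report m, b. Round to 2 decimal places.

m = -0.98, b = -2.70

From the data, Σx·x = 39, Σx·1/x = 4, Σ1/x·1/x = 1261/900.
And Σx·y = -49, Σ1/x·y = -77/10.
Normal equations: [[39, 4]; [4, 1261/900]]·[m, b]ᵀ = [-49, -77/10]ᵀ.
Determinant 39·(1261/900) − 4² = 11593/300.
m = ((-49)·(1261/900) − 4·(-77/10))/(11593/300) = -34069/34779; b = (39·(-77/10) − 4·(-49))/(11593/300) = -31290/11593.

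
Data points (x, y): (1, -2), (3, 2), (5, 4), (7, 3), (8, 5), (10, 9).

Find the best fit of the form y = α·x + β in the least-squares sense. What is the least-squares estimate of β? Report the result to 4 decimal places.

Entries of AᵀA: Σx·x = 248, Σx = 34, Σ1 = 6.
Moment sums: Σx·y = 175, Σy = 21.
Eliminating β: 6·(row 1) − 34·(row 2) gives 332·α = 6·175 − 34·21 = 336, so α = 84/83.
Then β = (21 − 34·(84/83))/6 = -371/166.

β = -2.2349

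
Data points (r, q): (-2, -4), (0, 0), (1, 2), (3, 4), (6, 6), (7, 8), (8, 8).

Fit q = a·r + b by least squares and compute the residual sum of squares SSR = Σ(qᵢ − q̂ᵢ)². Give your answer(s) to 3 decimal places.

SSR = 5.288

The normal equations are: 163·a + 23·b = 178;  23·a + 7·b = 24.
det = 163·7 − 23² = 612.
a = (178·7 − 23·24)/612 = 347/306; b = (163·24 − 23·178)/612 = -91/306.
Residuals: -439/306, 91/306, 178/153, 137/153, -155/306, 55/153, -79/102; SSR = 809/153.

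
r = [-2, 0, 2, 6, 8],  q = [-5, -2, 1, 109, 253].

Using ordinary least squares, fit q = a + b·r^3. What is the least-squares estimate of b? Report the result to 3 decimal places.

Compute the Gram sums: Σ1 = 5, Σr^3 = 728, Σr^3·r^3 = 308928.
Moment sums: Σq = 356, Σr^3·q = 153128.
So XᵀX·[a, b]ᵀ = Xᵀq: [[5, 728]; [728, 308928]]·[a, b]ᵀ = [356, 153128]ᵀ.
Eliminating b: 308928·(row 1) − 728·(row 2) gives 1014656·a = 308928·356 − 728·153128 = -1498816, so a = -23419/15854.
Then b = (153128 − 728·(-23419/15854))/308928 = 63309/126832.

b = 0.499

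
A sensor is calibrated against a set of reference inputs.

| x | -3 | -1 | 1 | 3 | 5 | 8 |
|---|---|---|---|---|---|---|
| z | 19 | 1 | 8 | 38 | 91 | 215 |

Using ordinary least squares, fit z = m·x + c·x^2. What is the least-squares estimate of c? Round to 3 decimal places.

The normal equations are: 109·m + 637·c = 2239;  637·m + 4885·c = 16557.
det = 109·4885 − 637² = 126696.
m = (2239·4885 − 637·16557)/126696 = 195353/63348; c = (109·16557 − 637·2239)/126696 = 189235/63348.

c = 2.987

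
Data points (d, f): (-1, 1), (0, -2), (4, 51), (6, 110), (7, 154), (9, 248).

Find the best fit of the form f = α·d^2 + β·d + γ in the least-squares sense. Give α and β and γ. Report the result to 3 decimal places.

MᵀM·[α, β, γ]ᵀ = Mᵀf reads: 10515·α + 1351·β + 183·γ = 32411;  1351·α + 183·β + 25·γ = 4173;  183·α + 25·β + 6·γ = 562.
Inverting the 3×3 Gram matrix, [α, β, γ]ᵀ = [4297/1452, 551/484, -971/726]ᵀ.

α = 2.959, β = 1.138, γ = -1.337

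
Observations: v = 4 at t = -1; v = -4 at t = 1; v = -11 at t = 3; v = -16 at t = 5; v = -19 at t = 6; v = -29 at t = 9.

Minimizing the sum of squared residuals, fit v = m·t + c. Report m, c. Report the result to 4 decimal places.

m = -3.2159, c = -0.1722

Normal-equation sums: Σt·t = 153, Σt = 23, Σ1 = 6.
And Σt·v = -496, Σv = -75.
So MᵀM·[m, c]ᵀ = Mᵀv: [[153, 23]; [23, 6]]·[m, c]ᵀ = [-496, -75]ᵀ.
Δ = 153·6 − 23² = 389.
m = ((-496)·6 − 23·(-75))/389 = -1251/389; c = (153·(-75) − 23·(-496))/389 = -67/389.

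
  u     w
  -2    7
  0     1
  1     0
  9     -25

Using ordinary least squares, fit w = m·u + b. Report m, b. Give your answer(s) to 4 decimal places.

Compute the Gram sums: Σu·u = 86, Σu = 8, Σ1 = 4.
For Aᵀw: Σu·w = -239, Σw = -17.
det = 86·4 − 8² = 280.
m = ((-239)·4 − 8·(-17))/280 = -41/14; b = (86·(-17) − 8·(-239))/280 = 45/28.

m = -2.9286, b = 1.6071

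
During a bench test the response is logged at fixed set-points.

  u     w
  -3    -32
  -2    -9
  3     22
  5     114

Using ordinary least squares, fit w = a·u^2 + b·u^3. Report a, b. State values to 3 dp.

The normal equations are: 803·a + 3093·b = 2724;  3093·a + 17147·b = 15780.
(Σu^2·u^2 = 803, Σu^2·u^3 = 3093, Σu^3·u^3 = 17147, Σu^2·w = 2724, Σu^3·w = 15780.)
Δ = 803·17147 − 3093² = 4202392.
a = (2724·17147 − 3093·15780)/4202392 = -262389/525299; b = (803·15780 − 3093·2724)/4202392 = 530751/525299.

a = -0.500, b = 1.010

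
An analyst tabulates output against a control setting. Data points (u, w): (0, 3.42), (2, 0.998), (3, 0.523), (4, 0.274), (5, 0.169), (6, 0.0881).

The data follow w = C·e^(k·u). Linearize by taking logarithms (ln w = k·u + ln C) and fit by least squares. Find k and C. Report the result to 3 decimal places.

With ln wᵢ as the transformed response and uᵢ as the regressor:
Σu = 20.0000, Σ(u)² = 90.0000, Σln w = -4.9223, Σu·ln w = -30.5920.
Equations: 90.0000·k + 20.0000·ln C = -30.5920;  20.0000·k + 6·ln C = -4.9223.
Solving (det = 140.0000): k = -0.60790, ln C = 1.20595, so C = exp(1.20595) = 3.33993.

k = -0.608, C = 3.340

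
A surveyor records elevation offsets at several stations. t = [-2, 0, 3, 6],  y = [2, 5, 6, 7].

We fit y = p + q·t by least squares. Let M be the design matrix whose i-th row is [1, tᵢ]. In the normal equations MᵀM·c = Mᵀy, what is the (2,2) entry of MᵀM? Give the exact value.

49

Row 2 ↔ basis t, column 2 ↔ basis t, so (MᵀM)_{2,2} = Σᵢ (t)·(t) = (-2)·(-2) + (0)·(0) + (3)·(3) + (6)·(6) = 49.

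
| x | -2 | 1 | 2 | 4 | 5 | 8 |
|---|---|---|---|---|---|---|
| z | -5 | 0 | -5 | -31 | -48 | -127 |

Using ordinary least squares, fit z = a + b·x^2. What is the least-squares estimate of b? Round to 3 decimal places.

b = -2.025

With design matrix A, AᵀA = [[6, 114]; [114, 5010]] and Aᵀz = [-216, -9864]ᵀ.
Eliminating b: 5010·(row 1) − 114·(row 2) gives 17064·a = 5010·(-216) − 114·(-9864) = 42336, so a = 196/79.
Then b = ((-9864) − 114·(196/79))/5010 = -160/79.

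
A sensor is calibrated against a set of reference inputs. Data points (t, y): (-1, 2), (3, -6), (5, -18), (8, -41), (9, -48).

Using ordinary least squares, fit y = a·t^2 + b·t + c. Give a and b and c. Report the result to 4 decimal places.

Compute the Gram sums: Σt^2·t^2 = 11364, Σt^2·t = 1392, Σt^2 = 180, Σt·t = 180, Σt = 24, Σ1 = 5.
And Σt^2·y = -7014, Σt·y = -870, Σy = -111.
Solving the 3×3 system (Gaussian elimination) gives a = -1217/2618, b = -337/238, c = 249/187.

a = -0.4649, b = -1.4160, c = 1.3316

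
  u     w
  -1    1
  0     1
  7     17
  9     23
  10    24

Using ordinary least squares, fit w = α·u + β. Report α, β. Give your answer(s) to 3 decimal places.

Compute the Gram sums: Σu·u = 231, Σu = 25, Σ1 = 5.
And Σu·w = 565, Σw = 66.
det = 231·5 − 25² = 530.
α = (565·5 − 25·66)/530 = 235/106; β = (231·66 − 25·565)/530 = 1121/530.

α = 2.217, β = 2.115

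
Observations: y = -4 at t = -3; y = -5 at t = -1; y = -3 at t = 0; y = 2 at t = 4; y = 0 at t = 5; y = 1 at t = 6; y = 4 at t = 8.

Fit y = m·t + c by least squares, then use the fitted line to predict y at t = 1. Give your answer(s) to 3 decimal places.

The normal system AᵀA·[m, c]ᵀ = Aᵀy is [[151, 19]; [19, 7]]·[m, c]ᵀ = [63, -5]ᵀ.
Δ = 151·7 − 19² = 696.
m = (63·7 − 19·(-5))/696 = 67/87; c = (151·(-5) − 19·63)/696 = -244/87.
At t = 1: ŷ = (67/87)·(1) + (-244/87)·(1) = -59/29.

ŷ = -2.034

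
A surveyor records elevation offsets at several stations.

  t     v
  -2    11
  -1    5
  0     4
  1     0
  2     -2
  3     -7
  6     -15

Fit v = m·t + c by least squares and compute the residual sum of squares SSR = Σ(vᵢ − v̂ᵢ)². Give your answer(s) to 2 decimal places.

Forming XᵀX = [[55, 9]; [9, 7]] and Xᵀv = [-142, -4]ᵀ gives XᵀX·[m, c]ᵀ = Xᵀv.
Eliminating c: 7·(row 1) − 9·(row 2) gives 304·m = 7·(-142) − 9·(-4) = -958, so m = -479/152.
Then c = ((-4) − 9·(-479/152))/7 = 529/152.
Residuals: 185/152, -31/19, 79/152, -25/76, 125/152, -39/38, 65/152; SSR = 489/76.

SSR = 6.43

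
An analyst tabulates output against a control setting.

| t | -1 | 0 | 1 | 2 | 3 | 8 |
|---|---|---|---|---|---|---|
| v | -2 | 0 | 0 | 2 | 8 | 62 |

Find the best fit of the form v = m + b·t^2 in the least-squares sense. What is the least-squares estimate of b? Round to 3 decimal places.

Compute the Gram sums: Σ1 = 6, Σt^2 = 79, Σt^2·t^2 = 4195.
Right-hand side: Σv = 70, Σt^2·v = 4046.
Normal equations: [[6, 79]; [79, 4195]]·[m, b]ᵀ = [70, 4046]ᵀ.
Eliminating b: 4195·(row 1) − 79·(row 2) gives 18929·m = 4195·70 − 79·4046 = -25984, so m = -25984/18929.
Then b = (4046 − 79·(-25984/18929))/4195 = 18746/18929.

b = 0.990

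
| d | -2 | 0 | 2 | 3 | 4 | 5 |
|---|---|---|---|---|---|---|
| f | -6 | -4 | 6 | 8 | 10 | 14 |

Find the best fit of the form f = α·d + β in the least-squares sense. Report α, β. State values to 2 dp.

Setting ∂/∂α … = 0 gives: 58·α + 12·β = 158;  12·α + 6·β = 28.
(Σd·d = 58, Σd = 12, Σ1 = 6, Σd·f = 158, Σf = 28.)
det = 58·6 − 12² = 204.
α = (158·6 − 12·28)/204 = 3; β = (58·28 − 12·158)/204 = -4/3.

α = 3.00, β = -1.33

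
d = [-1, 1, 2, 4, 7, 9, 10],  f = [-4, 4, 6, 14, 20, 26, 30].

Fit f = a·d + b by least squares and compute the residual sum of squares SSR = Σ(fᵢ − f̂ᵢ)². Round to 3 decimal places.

SSR = 7.659

The normal equations are: 252·a + 32·b = 750;  32·a + 7·b = 96.
Δ = 252·7 − 32² = 740.
a = (750·7 − 32·96)/740 = 1089/370; b = (252·96 − 32·750)/740 = 48/185.
Residuals: -487/370, 59/74, -27/185, 364/185, -319/370, -277/370, 57/185; SSR = 1417/185.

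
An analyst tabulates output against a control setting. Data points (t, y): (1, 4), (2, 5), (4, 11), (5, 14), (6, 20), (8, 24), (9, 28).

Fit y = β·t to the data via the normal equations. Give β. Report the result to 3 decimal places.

The normal equations are: 227·β = 692.
β = 692/227 = 3.04846.

β = 3.048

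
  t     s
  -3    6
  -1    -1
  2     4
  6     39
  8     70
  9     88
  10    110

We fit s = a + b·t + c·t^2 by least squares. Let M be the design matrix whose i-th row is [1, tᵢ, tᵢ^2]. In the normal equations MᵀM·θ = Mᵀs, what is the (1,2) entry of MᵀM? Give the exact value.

Row 1 ↔ basis 1, column 2 ↔ basis t, so (MᵀM)_{1,2} = Σᵢ t = (1)·(-3) + (1)·(-1) + (1)·(2) + (1)·(6) + (1)·(8) + (1)·(9) + (1)·(10) = 31.

31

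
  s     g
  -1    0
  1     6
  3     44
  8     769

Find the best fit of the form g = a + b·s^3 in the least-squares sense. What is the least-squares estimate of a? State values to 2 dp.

Entries of MᵀM: Σ1 = 4, Σs^3 = 539, Σs^3·s^3 = 262875.
For Mᵀg: Σg = 819, Σs^3·g = 394922.
det = 4·262875 − 539² = 760979.
a = (819·262875 − 539·394922)/760979 = 2431667/760979; b = (4·394922 − 539·819)/760979 = 1138247/760979.

a = 3.20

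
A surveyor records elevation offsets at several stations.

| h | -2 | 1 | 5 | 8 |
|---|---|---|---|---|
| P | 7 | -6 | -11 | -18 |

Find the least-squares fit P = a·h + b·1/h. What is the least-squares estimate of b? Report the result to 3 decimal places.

Setting ∂/∂a … = 0 gives: 94·a + 4·b = -219;  4·a + (2089/1600)·b = -279/20.
Δ = 94·(2089/1600) − 4² = 85383/800.
a = ((-219)·(2089/1600) − 4·(-279/20))/(85383/800) = -122737/56922; b = (94·(-279/20) − 4·(-219))/(85383/800) = -116080/28461.

b = -4.079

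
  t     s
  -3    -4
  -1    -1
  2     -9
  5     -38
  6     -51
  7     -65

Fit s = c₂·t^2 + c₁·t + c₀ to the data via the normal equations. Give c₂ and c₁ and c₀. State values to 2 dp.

Sums needed: Σt^2·t^2 = 4420, Σt^2·t = 664, Σt^2 = 124, Σt·t = 124, Σt = 16, Σ1 = 6.
For Mᵀs: Σt^2·s = -6044, Σt·s = -956, Σs = -168.
Row-reducing yields c₂ = -2491/2497, c₁ = -5387/2497, c₀ = -370/227.

c₂ = -1.00, c₁ = -2.16, c₀ = -1.63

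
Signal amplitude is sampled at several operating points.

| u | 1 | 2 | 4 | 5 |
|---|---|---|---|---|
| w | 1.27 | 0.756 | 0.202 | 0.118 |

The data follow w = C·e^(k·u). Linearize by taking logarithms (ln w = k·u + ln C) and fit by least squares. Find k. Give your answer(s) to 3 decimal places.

k = -0.607

With ln wᵢ as the transformed response and uᵢ as the regressor:
AᵀA = [[46.0000, 12.0000]; [12.0000, 4]], rhs = [-17.4037, -3.7773]ᵀ  (here Σu = 12.0000, Σ(u)² = 46.0000, Σln w = -3.7773, Σu·ln w = -17.4037).
Slope k = (n·Σu·ln w − Σu·Σln w)/(n·Σ(u)² − (Σu)²) = (4·-17.4037 − 12.0000·-3.7773)/40.0000 = -0.60719; ln C = (Σln w − k·Σu)/n = 0.87727.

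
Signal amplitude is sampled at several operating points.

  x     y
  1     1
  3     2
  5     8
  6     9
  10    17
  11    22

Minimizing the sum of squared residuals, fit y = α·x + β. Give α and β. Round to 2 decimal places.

α = 2.09, β = -2.72

Compute the Gram sums: Σx·x = 292, Σx = 36, Σ1 = 6.
For Aᵀy: Σx·y = 513, Σy = 59.
So AᵀA·[α, β]ᵀ = Aᵀy: [[292, 36]; [36, 6]]·[α, β]ᵀ = [513, 59]ᵀ.
Determinant 292·6 − 36² = 456.
α = (513·6 − 36·59)/456 = 159/76; β = (292·59 − 36·513)/456 = -155/57.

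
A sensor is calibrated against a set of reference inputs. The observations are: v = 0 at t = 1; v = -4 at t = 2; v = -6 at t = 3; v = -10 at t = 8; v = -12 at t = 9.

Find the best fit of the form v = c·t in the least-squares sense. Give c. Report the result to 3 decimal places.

From the data, Σt·t = 159.
And Σt·v = -214.
Normal equations: [[159]]·[c]ᵀ = [-214]ᵀ.
Hence c = -214 / 159 ≈ -1.34591.

c = -1.346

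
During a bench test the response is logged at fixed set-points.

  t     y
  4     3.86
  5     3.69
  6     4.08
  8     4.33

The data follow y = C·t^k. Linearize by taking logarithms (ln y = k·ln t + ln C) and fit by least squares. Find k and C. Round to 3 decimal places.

k = 0.196, C = 2.843

Linearized form: ln y = k·ln t + ln C. From the 4 transformed points,
XᵀX = [[12.0466, 6.8669]; [6.8669, 4]], rhs = [9.5407, 5.5280]ᵀ  (here Σln t = 6.8669, Σ(ln t)² = 12.0466, Σln y = 5.5280, Σln t·ln y = 9.5407).
Slope k = (n·Σln t·ln y − Σln t·Σln y)/(n·Σ(ln t)² − (Σln t)²) = (4·9.5407 − 6.8669·5.5280)/1.0316 = 0.19647; ln C = (Σln y − k·Σln t)/n = 1.04471, so C = exp(1.04471) = 2.84257.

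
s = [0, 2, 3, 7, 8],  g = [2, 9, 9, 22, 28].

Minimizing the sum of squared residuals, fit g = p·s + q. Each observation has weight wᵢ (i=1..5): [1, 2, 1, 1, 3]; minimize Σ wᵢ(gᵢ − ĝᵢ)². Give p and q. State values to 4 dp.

p = 3.1968, q = 1.6903

Setting ∂/∂p … = 0 gives: 258·p + 38·q = 889;  38·p + 8·q = 135.
Δ = 258·8 − 38² = 620.
p = (889·8 − 38·135)/620 = 991/310; q = (258·135 − 38·889)/620 = 262/155.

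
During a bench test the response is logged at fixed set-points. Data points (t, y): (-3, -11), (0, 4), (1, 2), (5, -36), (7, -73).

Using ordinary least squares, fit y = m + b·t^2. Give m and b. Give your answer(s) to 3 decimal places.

m = 3.525, b = -1.567

Entries of MᵀM: Σ1 = 5, Σt^2 = 84, Σt^2·t^2 = 3108.
And Σy = -114, Σt^2·y = -4574.
MᵀM·[m, b]ᵀ = Mᵀy becomes [[5, 84]; [84, 3108]]·[m, b]ᵀ = [-114, -4574]ᵀ.
Determinant 5·3108 − 84² = 8484.
m = ((-114)·3108 − 84·(-4574))/8484 = 356/101; b = (5·(-4574) − 84·(-114))/8484 = -6647/4242.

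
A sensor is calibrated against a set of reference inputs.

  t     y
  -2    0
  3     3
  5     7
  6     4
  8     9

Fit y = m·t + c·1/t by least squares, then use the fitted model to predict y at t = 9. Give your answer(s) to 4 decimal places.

With design matrix M, MᵀM = [[138, 5]; [5, 6401/14400]] and Mᵀy = [140, 503/120]ᵀ.
det = 138·(6401/14400) − 5² = 87223/2400.
m = (140·(6401/14400) − 5·(503/120))/(87223/2400) = 297170/261669; c = (138·(503/120) − 5·140)/(87223/2400) = -291720/87223.
At t = 9: ŷ = (297170/261669)·(9) + (-291720/87223)·(1/9) = 2577290/261669.

ŷ = 9.8494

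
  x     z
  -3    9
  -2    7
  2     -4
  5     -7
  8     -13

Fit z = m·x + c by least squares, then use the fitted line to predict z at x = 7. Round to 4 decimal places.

Normal-equation sums: Σx·x = 106, Σx = 10, Σ1 = 5.
Right-hand side: Σx·z = -188, Σz = -8.
Eliminating c: 5·(row 1) − 10·(row 2) gives 430·m = 5·(-188) − 10·(-8) = -860, so m = -2.
Then c = ((-8) − 10·(-2))/5 = 12/5.
At x = 7: ẑ = (-2)·(7) + (12/5)·(1) = -58/5.

ẑ = -11.6000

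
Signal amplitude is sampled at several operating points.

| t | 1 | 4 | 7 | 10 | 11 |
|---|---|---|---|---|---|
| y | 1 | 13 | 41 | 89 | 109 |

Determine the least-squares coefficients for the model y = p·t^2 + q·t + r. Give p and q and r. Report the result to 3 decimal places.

The normal equations are: 27299·p + 2739·q + 287·r = 24307;  2739·p + 287·q + 33·r = 2429;  287·p + 33·q + 5·r = 253.
Inverting the 3×3 Gram matrix, [p, q, r]ᵀ = [14890/14757, -6626/4919, 23213/14757]ᵀ.

p = 1.009, q = -1.347, r = 1.573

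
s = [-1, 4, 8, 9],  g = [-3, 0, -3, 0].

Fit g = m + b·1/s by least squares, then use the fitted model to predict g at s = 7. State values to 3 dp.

Sums needed: Σ1 = 4, Σ1/s = -37/72, Σ1/s·1/s = 5653/5184.
For Mᵀg: Σg = -6, Σ1/s·g = 21/8.
Normal equations: [[4, -37/72]; [-37/72, 5653/5184]]·[m, b]ᵀ = [-6, 21/8]ᵀ.
Eliminating b: (5653/5184)·(row 1) − (-37/72)·(row 2) gives (7081/1728)·m = (5653/5184)·(-6) − (-37/72)·(21/8) = -8975/1728, so m = -8975/7081.
Then b = ((21/8) − (-37/72)·(-8975/7081))/(5653/5184) = 12816/7081.
At s = 7: ĝ = (-8975/7081)·(1) + (12816/7081)·(1/7) = -50009/49567.

ĝ = -1.009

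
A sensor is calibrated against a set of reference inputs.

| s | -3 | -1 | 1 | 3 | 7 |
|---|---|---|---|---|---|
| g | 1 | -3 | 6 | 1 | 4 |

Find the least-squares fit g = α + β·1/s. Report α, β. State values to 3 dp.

α = 1.681, β = 4.161

From the data, Σ1 = 5, Σ1/s = 1/7, Σ1/s·1/s = 989/441.
And Σg = 9, Σ1/s·g = 67/7.
MᵀM·[α, β]ᵀ = Mᵀg becomes [[5, 1/7]; [1/7, 989/441]]·[α, β]ᵀ = [9, 67/7]ᵀ.
Eliminating β: (989/441)·(row 1) − (1/7)·(row 2) gives (4936/441)·α = (989/441)·9 − (1/7)·(67/7) = 922/49, so α = 4149/2468.
Then β = ((67/7) − (1/7)·(4149/2468))/(989/441) = 10269/2468.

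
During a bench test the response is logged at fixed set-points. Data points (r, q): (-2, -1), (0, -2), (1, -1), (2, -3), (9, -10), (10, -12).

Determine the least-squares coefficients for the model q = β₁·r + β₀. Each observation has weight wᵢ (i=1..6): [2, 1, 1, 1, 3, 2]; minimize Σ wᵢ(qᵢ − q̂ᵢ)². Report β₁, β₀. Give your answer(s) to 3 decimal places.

With design matrix M, MᵀWM = [[456, 46]; [46, 10]] and MᵀWq = [-513, -62]ᵀ.
Δ = 456·10 − 46² = 2444.
β₁ = ((-513)·10 − 46·(-62))/2444 = -1139/1222; β₀ = (456·(-62) − 46·(-513))/2444 = -2337/1222.

β₁ = -0.932, β₀ = -1.912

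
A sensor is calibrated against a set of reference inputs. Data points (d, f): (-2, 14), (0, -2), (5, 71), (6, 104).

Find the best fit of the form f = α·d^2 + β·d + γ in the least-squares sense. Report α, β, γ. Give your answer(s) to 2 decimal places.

Setting ∂/∂α … = 0 gives: 1937·α + 333·β + 65·γ = 5575;  333·α + 65·β + 9·γ = 951;  65·α + 9·β + 4·γ = 187.
Inverting the 3×3 Gram matrix, [α, β, γ]ᵀ = [14473/4538, -6627/4538, -4062/2269]ᵀ.

α = 3.19, β = -1.46, γ = -1.79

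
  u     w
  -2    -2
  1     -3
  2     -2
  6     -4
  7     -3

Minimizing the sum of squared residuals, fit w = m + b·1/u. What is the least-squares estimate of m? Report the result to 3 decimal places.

m = -2.707

The normal equations are: 5·m + (55/42)·b = -14;  (55/42)·m + (2731/1764)·b = -86/21.
det = 5·(2731/1764) − (55/42)² = 5315/882.
m = ((-14)·(2731/1764) − (55/42)·(-86/21))/(5315/882) = -14387/5315; b = (5·(-86/21) − (55/42)·(-14))/(5315/882) = -378/1063.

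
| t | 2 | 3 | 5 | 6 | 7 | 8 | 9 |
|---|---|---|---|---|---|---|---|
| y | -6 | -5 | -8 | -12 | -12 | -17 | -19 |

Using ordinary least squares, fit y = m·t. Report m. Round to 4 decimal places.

The normal equations are: 268·m = -530.
Hence m = -530 / 268 ≈ -1.97761.

m = -1.9776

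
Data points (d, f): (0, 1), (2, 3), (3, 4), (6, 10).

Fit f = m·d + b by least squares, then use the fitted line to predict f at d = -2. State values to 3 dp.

f̂ = -2.720

Normal-equation sums: Σd·d = 49, Σd = 11, Σ1 = 4.
For Mᵀf: Σd·f = 78, Σf = 18.
det = 49·4 − 11² = 75.
m = (78·4 − 11·18)/75 = 38/25; b = (49·18 − 11·78)/75 = 8/25.
At d = -2: f̂ = (38/25)·(-2) + (8/25)·(1) = -68/25.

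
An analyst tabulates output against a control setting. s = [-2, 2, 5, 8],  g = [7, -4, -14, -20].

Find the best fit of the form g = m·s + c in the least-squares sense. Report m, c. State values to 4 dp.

From the data, Σs·s = 97, Σs = 13, Σ1 = 4.
Right-hand side: Σs·g = -252, Σg = -31.
So AᵀA·[m, c]ᵀ = Aᵀg: [[97, 13]; [13, 4]]·[m, c]ᵀ = [-252, -31]ᵀ.
Eliminating c: 4·(row 1) − 13·(row 2) gives 219·m = 4·(-252) − 13·(-31) = -605, so m = -605/219.
Then c = ((-31) − 13·(-605/219))/4 = 269/219.

m = -2.7626, c = 1.2283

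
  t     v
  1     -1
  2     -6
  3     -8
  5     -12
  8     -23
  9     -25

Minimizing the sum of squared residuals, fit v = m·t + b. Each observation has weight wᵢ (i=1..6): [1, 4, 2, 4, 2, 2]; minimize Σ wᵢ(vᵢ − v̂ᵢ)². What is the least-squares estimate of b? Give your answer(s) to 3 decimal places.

Entries of MᵀWM: Σwᵢ·t·t = 425, Σwᵢ·t = 69, Σwᵢ·1 = 15.
And Σwᵢ·t·v = -1155, Σwᵢ·v = -185.
Normal equations: [[425, 69]; [69, 15]]·[m, b]ᵀ = [-1155, -185]ᵀ.
Δ = 425·15 − 69² = 1614.
m = ((-1155)·15 − 69·(-185))/1614 = -760/269; b = (425·(-185) − 69·(-1155))/1614 = 535/807.

b = 0.663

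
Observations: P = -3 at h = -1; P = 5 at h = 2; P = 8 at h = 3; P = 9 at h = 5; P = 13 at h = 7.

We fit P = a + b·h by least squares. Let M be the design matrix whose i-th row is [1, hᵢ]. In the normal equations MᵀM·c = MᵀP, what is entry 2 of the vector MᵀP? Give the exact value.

173

Entry 2 ↔ basis h, so (MᵀP)_{2} = Σᵢ (h)·Pᵢ = (-1)·(-3) + (2)·(5) + (3)·(8) + (5)·(9) + (7)·(13) = 173.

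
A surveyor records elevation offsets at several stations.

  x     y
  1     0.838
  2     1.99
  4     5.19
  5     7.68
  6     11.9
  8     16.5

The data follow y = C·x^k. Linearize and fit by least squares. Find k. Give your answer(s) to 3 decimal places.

Taking logs, ln y = k·ln x + ln C, so regress ln y on ln x.
Σln x = 7.5601, Σ(ln x)² = 12.5270, Σln y = 9.4766, Σln x·ln y = 16.3077.
Equations: 12.5270·k + 7.5601·ln C = 16.3077;  7.5601·k + 6·ln C = 9.4766.
Solving (det = 18.0074): k = 1.45505, ln C = -0.25394.

k = 1.455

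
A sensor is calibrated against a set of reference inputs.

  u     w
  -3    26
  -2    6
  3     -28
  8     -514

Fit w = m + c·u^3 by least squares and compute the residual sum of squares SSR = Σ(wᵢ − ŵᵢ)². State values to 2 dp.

Entries of MᵀM: Σ1 = 4, Σu^3 = 504, Σu^3·u^3 = 263666.
Moment sums: Σw = -510, Σu^3·w = -264674.
MᵀM·[m, c]ᵀ = Mᵀw becomes [[4, 504]; [504, 263666]]·[m, c]ᵀ = [-510, -264674]ᵀ.
Determinant 4·263666 − 504² = 800648.
m = ((-510)·263666 − 504·(-264674))/800648 = -268491/200162; c = (4·(-264674) − 504·(-510))/800648 = -100207/100081.
Residuals: 61525/200162, -133849/200162, 75133/200162, -2809/200162; SSR = 68329/100081.

SSR = 0.68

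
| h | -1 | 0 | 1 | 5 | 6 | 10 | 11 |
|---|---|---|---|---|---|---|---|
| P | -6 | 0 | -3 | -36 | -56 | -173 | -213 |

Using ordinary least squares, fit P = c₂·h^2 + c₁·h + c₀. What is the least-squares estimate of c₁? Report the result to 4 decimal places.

Compute the Gram sums: Σh^2·h^2 = 26564, Σh^2·h = 2672, Σh^2 = 284, Σh·h = 284, Σh = 32, Σ1 = 7.
For AᵀP: Σh^2·P = -45998, Σh·P = -4586, ΣP = -487.
Normal equations: [[26564, 2672, 284]; [2672, 284, 32]; [284, 32, 7]]·[c₂, c₁, c₀]ᵀ = [-45998, -4586, -487]ᵀ.
Inverting the 3×3 Gram matrix, [c₂, c₁, c₀]ᵀ = [-108503/53774, 160919/53774, -37321/26887]ᵀ.

c₁ = 2.9925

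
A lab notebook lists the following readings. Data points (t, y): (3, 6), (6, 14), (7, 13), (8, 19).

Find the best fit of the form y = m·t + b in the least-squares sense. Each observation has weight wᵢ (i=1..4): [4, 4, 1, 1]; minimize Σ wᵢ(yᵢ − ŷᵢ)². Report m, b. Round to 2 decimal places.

The normal equations are: 293·m + 51·b = 651;  51·m + 10·b = 112.
Eliminating b: 10·(row 1) − 51·(row 2) gives 329·m = 10·651 − 51·112 = 798, so m = 114/47.
Then b = (112 − 51·(114/47))/10 = -55/47.

m = 2.43, b = -1.17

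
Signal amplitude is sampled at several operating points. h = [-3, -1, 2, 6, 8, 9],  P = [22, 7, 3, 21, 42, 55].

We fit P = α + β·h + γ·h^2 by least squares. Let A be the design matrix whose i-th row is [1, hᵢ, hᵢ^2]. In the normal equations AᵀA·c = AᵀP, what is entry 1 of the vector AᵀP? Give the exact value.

150

Entry 1 ↔ basis 1, so (AᵀP)_{1} = Σᵢ Pᵢ = (1)·(22) + (1)·(7) + (1)·(3) + (1)·(21) + (1)·(42) + (1)·(55) = 150.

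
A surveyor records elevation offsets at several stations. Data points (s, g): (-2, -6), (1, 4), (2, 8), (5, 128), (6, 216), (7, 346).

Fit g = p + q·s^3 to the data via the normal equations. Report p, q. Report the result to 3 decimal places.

p = 1.682, q = 1.001

The normal system AᵀA·[p, q]ᵀ = Aᵀg is [[6, 685]; [685, 180059]]·[p, q]ᵀ = [696, 181450]ᵀ.
Eliminating q: 180059·(row 1) − 685·(row 2) gives 611129·p = 180059·696 − 685·181450 = 1027814, so p = 1027814/611129.
Then q = (181450 − 685·(1027814/611129))/180059 = 611940/611129.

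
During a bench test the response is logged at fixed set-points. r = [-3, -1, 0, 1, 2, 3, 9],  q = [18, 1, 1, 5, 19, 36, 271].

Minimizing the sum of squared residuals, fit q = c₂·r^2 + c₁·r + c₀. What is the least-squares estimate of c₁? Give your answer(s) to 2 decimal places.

Normal-equation sums: Σr^2·r^2 = 6741, Σr^2·r = 737, Σr^2 = 105, Σr·r = 105, Σr = 11, Σ1 = 7.
Right-hand side: Σr^2·q = 22519, Σr·q = 2535, Σq = 351.
Normal equations: [[6741, 737, 105]; [737, 105, 11]; [105, 11, 7]]·[c₂, c₁, c₀]ᵀ = [22519, 2535, 351]ᵀ.
Solving the 3×3 system (Gaussian elimination) gives c₂ = 17921/5957, c₁ = 2548/851, c₀ = 1858/5957.

c₁ = 2.99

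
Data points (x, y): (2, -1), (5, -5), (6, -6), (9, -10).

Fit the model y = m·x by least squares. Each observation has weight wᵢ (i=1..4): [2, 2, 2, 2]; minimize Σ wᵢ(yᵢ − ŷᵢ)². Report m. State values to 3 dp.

Sums needed: Σwᵢ·x·x = 292.
For MᵀWy: Σwᵢ·x·y = -306.
Hence m = -306 / 292 ≈ -1.04795.

m = -1.048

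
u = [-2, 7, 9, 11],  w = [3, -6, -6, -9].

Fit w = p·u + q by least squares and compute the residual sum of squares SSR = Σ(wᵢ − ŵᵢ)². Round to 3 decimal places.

SSR = 1.686

Entries of XᵀX: Σu·u = 255, Σu = 25, Σ1 = 4.
Moment sums: Σu·w = -201, Σw = -18.
Normal equations: [[255, 25]; [25, 4]]·[p, q]ᵀ = [-201, -18]ᵀ.
Δ = 255·4 − 25² = 395.
p = ((-201)·4 − 25·(-18))/395 = -354/395; q = (255·(-18) − 25·(-201))/395 = 87/79.
Residuals: 42/395, -327/395, 381/395, -96/395; SSR = 666/395.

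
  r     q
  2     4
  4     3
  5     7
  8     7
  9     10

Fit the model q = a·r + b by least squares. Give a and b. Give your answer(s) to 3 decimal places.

The normal system XᵀX·[a, b]ᵀ = Xᵀq is [[190, 28]; [28, 5]]·[a, b]ᵀ = [201, 31]ᵀ.
Eliminating b: 5·(row 1) − 28·(row 2) gives 166·a = 5·201 − 28·31 = 137, so a = 137/166.
Then b = (31 − 28·(137/166))/5 = 131/83.

a = 0.825, b = 1.578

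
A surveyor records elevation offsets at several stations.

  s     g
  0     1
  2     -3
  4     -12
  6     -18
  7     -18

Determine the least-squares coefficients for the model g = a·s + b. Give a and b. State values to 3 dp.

a = -2.988, b = 1.354

Normal-equation sums: Σs·s = 105, Σs = 19, Σ1 = 5.
Moment sums: Σs·g = -288, Σg = -50.
So XᵀX·[a, b]ᵀ = Xᵀg: [[105, 19]; [19, 5]]·[a, b]ᵀ = [-288, -50]ᵀ.
Determinant 105·5 − 19² = 164.
a = ((-288)·5 − 19·(-50))/164 = -245/82; b = (105·(-50) − 19·(-288))/164 = 111/82.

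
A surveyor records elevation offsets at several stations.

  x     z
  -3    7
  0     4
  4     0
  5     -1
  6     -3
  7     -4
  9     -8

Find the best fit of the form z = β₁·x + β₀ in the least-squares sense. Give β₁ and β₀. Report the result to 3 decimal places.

With design matrix A, AᵀA = [[216, 28]; [28, 7]] and Aᵀz = [-144, -5]ᵀ.
Determinant 216·7 − 28² = 728.
β₁ = ((-144)·7 − 28·(-5))/728 = -31/26; β₀ = (216·(-5) − 28·(-144))/728 = 369/91.

β₁ = -1.192, β₀ = 4.055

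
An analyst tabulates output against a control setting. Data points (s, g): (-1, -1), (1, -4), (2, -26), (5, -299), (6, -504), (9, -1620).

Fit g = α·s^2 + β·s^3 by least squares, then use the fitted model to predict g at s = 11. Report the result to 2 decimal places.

Sums needed: Σs^2·s^2 = 8500, Σs^2·s^3 = 69982, Σs^3·s^3 = 593788.
Moment sums: Σs^2·g = -156948, Σs^3·g = -1327430.
So AᵀA·[α, β]ᵀ = Aᵀg: [[8500, 69982]; [69982, 593788]]·[α, β]ᵀ = [-156948, -1327430]ᵀ.
Eliminating β: 593788·(row 1) − 69982·(row 2) gives 149717676·α = 593788·(-156948) − 69982·(-1327430) = -297632764, so α = -74408191/37429419.
Then β = ((-1327430) − 69982·(-74408191/37429419))/593788 = -74905016/37429419.
At s = 11: ĝ = (-74408191/37429419)·(121) + (-74905016/37429419)·(1331) = -108701967407/37429419.

ĝ = -2904.19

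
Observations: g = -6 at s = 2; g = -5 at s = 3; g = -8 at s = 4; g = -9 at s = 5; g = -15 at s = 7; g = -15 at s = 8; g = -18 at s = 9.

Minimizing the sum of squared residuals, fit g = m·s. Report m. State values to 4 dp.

m = -1.9798

Compute the Gram sums: Σs·s = 248.
Moment sums: Σs·g = -491.
m = (-491)/248 = -1.97984.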